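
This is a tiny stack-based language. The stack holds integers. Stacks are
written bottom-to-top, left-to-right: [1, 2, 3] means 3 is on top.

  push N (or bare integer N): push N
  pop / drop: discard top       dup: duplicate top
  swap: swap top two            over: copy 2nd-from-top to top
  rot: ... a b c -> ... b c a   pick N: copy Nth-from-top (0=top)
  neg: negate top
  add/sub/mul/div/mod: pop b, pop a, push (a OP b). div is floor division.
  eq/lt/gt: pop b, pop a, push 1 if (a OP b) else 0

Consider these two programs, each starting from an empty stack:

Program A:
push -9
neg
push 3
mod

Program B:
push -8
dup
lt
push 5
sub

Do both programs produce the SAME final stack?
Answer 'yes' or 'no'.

Answer: no

Derivation:
Program A trace:
  After 'push -9': [-9]
  After 'neg': [9]
  After 'push 3': [9, 3]
  After 'mod': [0]
Program A final stack: [0]

Program B trace:
  After 'push -8': [-8]
  After 'dup': [-8, -8]
  After 'lt': [0]
  After 'push 5': [0, 5]
  After 'sub': [-5]
Program B final stack: [-5]
Same: no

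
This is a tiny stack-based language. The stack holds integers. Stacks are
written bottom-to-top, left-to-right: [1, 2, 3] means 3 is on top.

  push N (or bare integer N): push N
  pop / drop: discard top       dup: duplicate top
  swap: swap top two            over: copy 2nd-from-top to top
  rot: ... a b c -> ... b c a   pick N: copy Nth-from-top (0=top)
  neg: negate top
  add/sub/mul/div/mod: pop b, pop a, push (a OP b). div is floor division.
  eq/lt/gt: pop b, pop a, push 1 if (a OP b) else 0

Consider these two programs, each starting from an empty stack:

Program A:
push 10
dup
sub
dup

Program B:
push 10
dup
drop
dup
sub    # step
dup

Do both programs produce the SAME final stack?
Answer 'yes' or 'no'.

Answer: yes

Derivation:
Program A trace:
  After 'push 10': [10]
  After 'dup': [10, 10]
  After 'sub': [0]
  After 'dup': [0, 0]
Program A final stack: [0, 0]

Program B trace:
  After 'push 10': [10]
  After 'dup': [10, 10]
  After 'drop': [10]
  After 'dup': [10, 10]
  After 'sub': [0]
  After 'dup': [0, 0]
Program B final stack: [0, 0]
Same: yes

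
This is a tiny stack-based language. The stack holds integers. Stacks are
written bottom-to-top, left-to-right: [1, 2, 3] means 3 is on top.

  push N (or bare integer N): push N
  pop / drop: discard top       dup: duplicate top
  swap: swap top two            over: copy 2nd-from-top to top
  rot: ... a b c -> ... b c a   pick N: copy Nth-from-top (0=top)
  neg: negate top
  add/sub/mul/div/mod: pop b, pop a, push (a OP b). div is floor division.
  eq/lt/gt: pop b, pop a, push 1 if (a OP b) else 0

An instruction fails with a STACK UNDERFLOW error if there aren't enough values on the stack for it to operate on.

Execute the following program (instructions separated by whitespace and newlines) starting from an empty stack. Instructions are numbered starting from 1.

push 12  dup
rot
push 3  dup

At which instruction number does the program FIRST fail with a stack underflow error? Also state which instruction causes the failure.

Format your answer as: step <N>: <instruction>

Step 1 ('push 12'): stack = [12], depth = 1
Step 2 ('dup'): stack = [12, 12], depth = 2
Step 3 ('rot'): needs 3 value(s) but depth is 2 — STACK UNDERFLOW

Answer: step 3: rot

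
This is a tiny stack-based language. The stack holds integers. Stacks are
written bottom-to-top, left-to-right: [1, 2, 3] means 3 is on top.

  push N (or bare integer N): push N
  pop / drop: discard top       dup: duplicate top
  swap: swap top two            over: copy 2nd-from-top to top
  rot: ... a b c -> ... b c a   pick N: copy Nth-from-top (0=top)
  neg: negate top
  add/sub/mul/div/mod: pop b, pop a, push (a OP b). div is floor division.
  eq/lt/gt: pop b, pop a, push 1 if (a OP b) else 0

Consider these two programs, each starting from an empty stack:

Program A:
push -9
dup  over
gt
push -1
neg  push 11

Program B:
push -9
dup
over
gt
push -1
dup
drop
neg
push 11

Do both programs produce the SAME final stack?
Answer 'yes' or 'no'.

Answer: yes

Derivation:
Program A trace:
  After 'push -9': [-9]
  After 'dup': [-9, -9]
  After 'over': [-9, -9, -9]
  After 'gt': [-9, 0]
  After 'push -1': [-9, 0, -1]
  After 'neg': [-9, 0, 1]
  After 'push 11': [-9, 0, 1, 11]
Program A final stack: [-9, 0, 1, 11]

Program B trace:
  After 'push -9': [-9]
  After 'dup': [-9, -9]
  After 'over': [-9, -9, -9]
  After 'gt': [-9, 0]
  After 'push -1': [-9, 0, -1]
  After 'dup': [-9, 0, -1, -1]
  After 'drop': [-9, 0, -1]
  After 'neg': [-9, 0, 1]
  After 'push 11': [-9, 0, 1, 11]
Program B final stack: [-9, 0, 1, 11]
Same: yes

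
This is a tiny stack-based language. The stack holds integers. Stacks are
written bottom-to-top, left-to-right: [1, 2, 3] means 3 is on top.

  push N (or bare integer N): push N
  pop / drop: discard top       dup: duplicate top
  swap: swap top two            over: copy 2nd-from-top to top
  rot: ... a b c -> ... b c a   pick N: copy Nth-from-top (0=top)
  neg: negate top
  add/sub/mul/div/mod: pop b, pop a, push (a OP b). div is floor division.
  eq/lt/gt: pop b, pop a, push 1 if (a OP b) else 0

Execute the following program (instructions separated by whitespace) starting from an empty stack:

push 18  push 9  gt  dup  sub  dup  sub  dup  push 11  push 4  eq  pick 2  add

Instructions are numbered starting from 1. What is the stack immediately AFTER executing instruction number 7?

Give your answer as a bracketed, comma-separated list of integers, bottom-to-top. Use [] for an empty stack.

Step 1 ('push 18'): [18]
Step 2 ('push 9'): [18, 9]
Step 3 ('gt'): [1]
Step 4 ('dup'): [1, 1]
Step 5 ('sub'): [0]
Step 6 ('dup'): [0, 0]
Step 7 ('sub'): [0]

Answer: [0]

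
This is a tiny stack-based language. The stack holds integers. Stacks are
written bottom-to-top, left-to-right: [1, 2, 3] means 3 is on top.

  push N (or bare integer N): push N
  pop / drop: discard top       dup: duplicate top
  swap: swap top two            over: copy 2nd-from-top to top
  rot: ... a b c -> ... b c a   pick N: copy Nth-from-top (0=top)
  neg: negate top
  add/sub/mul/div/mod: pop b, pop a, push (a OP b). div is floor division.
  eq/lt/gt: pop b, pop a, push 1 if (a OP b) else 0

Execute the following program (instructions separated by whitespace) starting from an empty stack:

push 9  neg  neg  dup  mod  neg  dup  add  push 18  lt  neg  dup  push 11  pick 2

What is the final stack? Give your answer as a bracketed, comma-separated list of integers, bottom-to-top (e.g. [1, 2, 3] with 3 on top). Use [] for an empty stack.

Answer: [-1, -1, 11, -1]

Derivation:
After 'push 9': [9]
After 'neg': [-9]
After 'neg': [9]
After 'dup': [9, 9]
After 'mod': [0]
After 'neg': [0]
After 'dup': [0, 0]
After 'add': [0]
After 'push 18': [0, 18]
After 'lt': [1]
After 'neg': [-1]
After 'dup': [-1, -1]
After 'push 11': [-1, -1, 11]
After 'pick 2': [-1, -1, 11, -1]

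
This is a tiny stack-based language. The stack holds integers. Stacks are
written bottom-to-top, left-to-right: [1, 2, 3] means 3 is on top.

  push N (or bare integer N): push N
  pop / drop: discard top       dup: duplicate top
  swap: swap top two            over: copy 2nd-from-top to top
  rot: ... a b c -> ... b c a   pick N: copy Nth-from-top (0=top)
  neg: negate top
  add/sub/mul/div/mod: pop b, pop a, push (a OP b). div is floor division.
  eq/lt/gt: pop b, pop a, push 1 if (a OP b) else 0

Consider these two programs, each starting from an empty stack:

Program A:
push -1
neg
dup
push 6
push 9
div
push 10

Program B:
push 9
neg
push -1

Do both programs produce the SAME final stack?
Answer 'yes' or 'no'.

Program A trace:
  After 'push -1': [-1]
  After 'neg': [1]
  After 'dup': [1, 1]
  After 'push 6': [1, 1, 6]
  After 'push 9': [1, 1, 6, 9]
  After 'div': [1, 1, 0]
  After 'push 10': [1, 1, 0, 10]
Program A final stack: [1, 1, 0, 10]

Program B trace:
  After 'push 9': [9]
  After 'neg': [-9]
  After 'push -1': [-9, -1]
Program B final stack: [-9, -1]
Same: no

Answer: no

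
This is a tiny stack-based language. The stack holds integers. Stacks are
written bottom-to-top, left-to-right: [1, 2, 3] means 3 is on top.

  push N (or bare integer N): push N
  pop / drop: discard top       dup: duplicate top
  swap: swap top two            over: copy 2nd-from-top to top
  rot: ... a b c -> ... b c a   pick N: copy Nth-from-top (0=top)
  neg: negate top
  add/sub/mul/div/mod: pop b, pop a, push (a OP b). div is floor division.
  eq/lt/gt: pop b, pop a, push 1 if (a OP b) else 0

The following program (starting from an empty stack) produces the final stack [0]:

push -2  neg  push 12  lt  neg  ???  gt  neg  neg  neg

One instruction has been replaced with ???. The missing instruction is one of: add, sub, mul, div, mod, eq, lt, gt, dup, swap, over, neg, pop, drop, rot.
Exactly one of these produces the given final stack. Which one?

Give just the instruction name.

Answer: dup

Derivation:
Stack before ???: [-1]
Stack after ???:  [-1, -1]
The instruction that transforms [-1] -> [-1, -1] is: dup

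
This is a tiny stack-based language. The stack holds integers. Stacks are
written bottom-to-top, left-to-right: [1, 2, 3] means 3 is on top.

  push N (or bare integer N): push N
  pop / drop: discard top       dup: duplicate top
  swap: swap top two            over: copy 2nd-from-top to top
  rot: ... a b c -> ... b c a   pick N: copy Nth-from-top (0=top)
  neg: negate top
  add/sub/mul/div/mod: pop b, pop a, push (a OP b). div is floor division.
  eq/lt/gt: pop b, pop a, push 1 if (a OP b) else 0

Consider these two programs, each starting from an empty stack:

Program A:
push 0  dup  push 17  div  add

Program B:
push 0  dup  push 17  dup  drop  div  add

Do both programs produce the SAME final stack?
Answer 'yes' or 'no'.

Program A trace:
  After 'push 0': [0]
  After 'dup': [0, 0]
  After 'push 17': [0, 0, 17]
  After 'div': [0, 0]
  After 'add': [0]
Program A final stack: [0]

Program B trace:
  After 'push 0': [0]
  After 'dup': [0, 0]
  After 'push 17': [0, 0, 17]
  After 'dup': [0, 0, 17, 17]
  After 'drop': [0, 0, 17]
  After 'div': [0, 0]
  After 'add': [0]
Program B final stack: [0]
Same: yes

Answer: yes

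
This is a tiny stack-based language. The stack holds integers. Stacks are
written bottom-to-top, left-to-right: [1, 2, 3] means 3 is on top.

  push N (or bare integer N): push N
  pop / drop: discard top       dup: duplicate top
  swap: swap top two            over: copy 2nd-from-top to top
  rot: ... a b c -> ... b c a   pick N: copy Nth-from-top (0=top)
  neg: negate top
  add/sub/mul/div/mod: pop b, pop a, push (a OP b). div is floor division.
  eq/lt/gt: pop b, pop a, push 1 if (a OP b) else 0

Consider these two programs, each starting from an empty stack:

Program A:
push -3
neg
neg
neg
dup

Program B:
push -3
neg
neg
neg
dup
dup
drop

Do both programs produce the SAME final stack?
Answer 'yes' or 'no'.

Answer: yes

Derivation:
Program A trace:
  After 'push -3': [-3]
  After 'neg': [3]
  After 'neg': [-3]
  After 'neg': [3]
  After 'dup': [3, 3]
Program A final stack: [3, 3]

Program B trace:
  After 'push -3': [-3]
  After 'neg': [3]
  After 'neg': [-3]
  After 'neg': [3]
  After 'dup': [3, 3]
  After 'dup': [3, 3, 3]
  After 'drop': [3, 3]
Program B final stack: [3, 3]
Same: yes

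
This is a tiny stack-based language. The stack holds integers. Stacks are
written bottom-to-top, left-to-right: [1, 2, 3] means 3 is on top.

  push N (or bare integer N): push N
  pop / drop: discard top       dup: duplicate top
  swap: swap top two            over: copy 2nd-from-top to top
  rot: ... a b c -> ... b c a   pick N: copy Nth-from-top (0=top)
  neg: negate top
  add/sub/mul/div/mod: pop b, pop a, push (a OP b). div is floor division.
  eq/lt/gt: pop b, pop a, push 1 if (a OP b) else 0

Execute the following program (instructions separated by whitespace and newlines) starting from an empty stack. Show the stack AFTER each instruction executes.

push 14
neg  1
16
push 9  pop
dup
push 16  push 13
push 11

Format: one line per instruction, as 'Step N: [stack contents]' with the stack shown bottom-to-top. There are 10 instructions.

Step 1: [14]
Step 2: [-14]
Step 3: [-14, 1]
Step 4: [-14, 1, 16]
Step 5: [-14, 1, 16, 9]
Step 6: [-14, 1, 16]
Step 7: [-14, 1, 16, 16]
Step 8: [-14, 1, 16, 16, 16]
Step 9: [-14, 1, 16, 16, 16, 13]
Step 10: [-14, 1, 16, 16, 16, 13, 11]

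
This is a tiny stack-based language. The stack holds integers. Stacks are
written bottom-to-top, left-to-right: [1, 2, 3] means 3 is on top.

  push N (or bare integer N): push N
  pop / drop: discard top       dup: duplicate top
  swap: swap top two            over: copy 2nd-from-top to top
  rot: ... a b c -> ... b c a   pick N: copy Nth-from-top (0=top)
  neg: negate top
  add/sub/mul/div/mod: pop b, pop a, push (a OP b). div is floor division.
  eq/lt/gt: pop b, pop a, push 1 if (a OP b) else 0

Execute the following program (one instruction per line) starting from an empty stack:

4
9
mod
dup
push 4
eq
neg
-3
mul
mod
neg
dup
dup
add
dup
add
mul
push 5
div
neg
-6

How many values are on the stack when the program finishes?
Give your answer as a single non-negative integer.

Answer: 2

Derivation:
After 'push 4': stack = [4] (depth 1)
After 'push 9': stack = [4, 9] (depth 2)
After 'mod': stack = [4] (depth 1)
After 'dup': stack = [4, 4] (depth 2)
After 'push 4': stack = [4, 4, 4] (depth 3)
After 'eq': stack = [4, 1] (depth 2)
After 'neg': stack = [4, -1] (depth 2)
After 'push -3': stack = [4, -1, -3] (depth 3)
After 'mul': stack = [4, 3] (depth 2)
After 'mod': stack = [1] (depth 1)
  ...
After 'dup': stack = [-1, -1] (depth 2)
After 'dup': stack = [-1, -1, -1] (depth 3)
After 'add': stack = [-1, -2] (depth 2)
After 'dup': stack = [-1, -2, -2] (depth 3)
After 'add': stack = [-1, -4] (depth 2)
After 'mul': stack = [4] (depth 1)
After 'push 5': stack = [4, 5] (depth 2)
After 'div': stack = [0] (depth 1)
After 'neg': stack = [0] (depth 1)
After 'push -6': stack = [0, -6] (depth 2)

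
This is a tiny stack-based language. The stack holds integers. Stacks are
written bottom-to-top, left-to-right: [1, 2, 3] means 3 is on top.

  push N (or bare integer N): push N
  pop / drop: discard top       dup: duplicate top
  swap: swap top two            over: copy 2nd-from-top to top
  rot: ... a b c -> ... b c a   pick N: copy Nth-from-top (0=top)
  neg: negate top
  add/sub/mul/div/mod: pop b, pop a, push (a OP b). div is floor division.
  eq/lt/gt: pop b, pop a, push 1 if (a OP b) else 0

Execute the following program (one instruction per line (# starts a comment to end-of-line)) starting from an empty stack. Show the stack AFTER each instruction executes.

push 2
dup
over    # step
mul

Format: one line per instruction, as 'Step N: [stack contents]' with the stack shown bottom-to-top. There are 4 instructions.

Step 1: [2]
Step 2: [2, 2]
Step 3: [2, 2, 2]
Step 4: [2, 4]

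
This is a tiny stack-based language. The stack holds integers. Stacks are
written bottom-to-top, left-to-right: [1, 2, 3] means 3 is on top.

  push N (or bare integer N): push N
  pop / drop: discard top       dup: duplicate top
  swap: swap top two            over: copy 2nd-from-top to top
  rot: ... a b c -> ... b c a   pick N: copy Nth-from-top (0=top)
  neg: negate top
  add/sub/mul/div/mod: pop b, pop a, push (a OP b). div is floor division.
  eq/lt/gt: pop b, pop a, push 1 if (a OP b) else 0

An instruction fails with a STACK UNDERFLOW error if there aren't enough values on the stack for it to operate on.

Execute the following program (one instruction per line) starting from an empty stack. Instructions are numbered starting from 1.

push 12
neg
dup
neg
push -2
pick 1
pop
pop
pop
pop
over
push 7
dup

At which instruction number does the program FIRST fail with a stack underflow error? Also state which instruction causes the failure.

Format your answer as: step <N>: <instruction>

Answer: step 11: over

Derivation:
Step 1 ('push 12'): stack = [12], depth = 1
Step 2 ('neg'): stack = [-12], depth = 1
Step 3 ('dup'): stack = [-12, -12], depth = 2
Step 4 ('neg'): stack = [-12, 12], depth = 2
Step 5 ('push -2'): stack = [-12, 12, -2], depth = 3
Step 6 ('pick 1'): stack = [-12, 12, -2, 12], depth = 4
Step 7 ('pop'): stack = [-12, 12, -2], depth = 3
Step 8 ('pop'): stack = [-12, 12], depth = 2
Step 9 ('pop'): stack = [-12], depth = 1
Step 10 ('pop'): stack = [], depth = 0
Step 11 ('over'): needs 2 value(s) but depth is 0 — STACK UNDERFLOW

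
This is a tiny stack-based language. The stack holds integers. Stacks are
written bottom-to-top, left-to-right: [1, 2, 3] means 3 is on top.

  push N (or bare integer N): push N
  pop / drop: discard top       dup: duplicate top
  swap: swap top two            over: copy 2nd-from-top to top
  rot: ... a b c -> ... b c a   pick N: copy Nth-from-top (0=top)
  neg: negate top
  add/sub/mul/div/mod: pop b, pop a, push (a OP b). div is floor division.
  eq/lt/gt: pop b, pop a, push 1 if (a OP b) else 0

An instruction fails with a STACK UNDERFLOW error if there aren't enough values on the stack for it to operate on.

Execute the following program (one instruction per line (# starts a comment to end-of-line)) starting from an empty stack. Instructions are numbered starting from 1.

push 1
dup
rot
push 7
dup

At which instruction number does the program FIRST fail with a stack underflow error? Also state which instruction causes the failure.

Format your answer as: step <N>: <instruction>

Answer: step 3: rot

Derivation:
Step 1 ('push 1'): stack = [1], depth = 1
Step 2 ('dup'): stack = [1, 1], depth = 2
Step 3 ('rot'): needs 3 value(s) but depth is 2 — STACK UNDERFLOW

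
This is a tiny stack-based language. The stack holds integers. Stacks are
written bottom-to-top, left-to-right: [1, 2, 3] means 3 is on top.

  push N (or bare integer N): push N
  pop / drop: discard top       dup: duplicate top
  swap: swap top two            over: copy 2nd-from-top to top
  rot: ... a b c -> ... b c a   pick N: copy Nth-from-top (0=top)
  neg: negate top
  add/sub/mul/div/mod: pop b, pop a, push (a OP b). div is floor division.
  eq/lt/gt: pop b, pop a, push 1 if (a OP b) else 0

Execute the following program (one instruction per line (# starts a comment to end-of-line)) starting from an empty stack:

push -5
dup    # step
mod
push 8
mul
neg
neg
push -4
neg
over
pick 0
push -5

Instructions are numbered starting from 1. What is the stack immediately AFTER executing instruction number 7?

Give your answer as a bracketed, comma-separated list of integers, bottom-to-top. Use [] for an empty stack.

Step 1 ('push -5'): [-5]
Step 2 ('dup'): [-5, -5]
Step 3 ('mod'): [0]
Step 4 ('push 8'): [0, 8]
Step 5 ('mul'): [0]
Step 6 ('neg'): [0]
Step 7 ('neg'): [0]

Answer: [0]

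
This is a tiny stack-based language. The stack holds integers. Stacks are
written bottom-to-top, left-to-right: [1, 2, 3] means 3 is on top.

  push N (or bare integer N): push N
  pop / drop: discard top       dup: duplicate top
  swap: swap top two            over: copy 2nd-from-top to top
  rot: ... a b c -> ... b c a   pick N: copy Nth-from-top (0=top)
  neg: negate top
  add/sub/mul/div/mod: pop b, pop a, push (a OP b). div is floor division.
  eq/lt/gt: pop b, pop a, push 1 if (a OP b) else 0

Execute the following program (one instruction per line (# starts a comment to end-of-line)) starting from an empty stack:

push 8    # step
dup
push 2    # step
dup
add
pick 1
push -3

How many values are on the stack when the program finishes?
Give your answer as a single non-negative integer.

After 'push 8': stack = [8] (depth 1)
After 'dup': stack = [8, 8] (depth 2)
After 'push 2': stack = [8, 8, 2] (depth 3)
After 'dup': stack = [8, 8, 2, 2] (depth 4)
After 'add': stack = [8, 8, 4] (depth 3)
After 'pick 1': stack = [8, 8, 4, 8] (depth 4)
After 'push -3': stack = [8, 8, 4, 8, -3] (depth 5)

Answer: 5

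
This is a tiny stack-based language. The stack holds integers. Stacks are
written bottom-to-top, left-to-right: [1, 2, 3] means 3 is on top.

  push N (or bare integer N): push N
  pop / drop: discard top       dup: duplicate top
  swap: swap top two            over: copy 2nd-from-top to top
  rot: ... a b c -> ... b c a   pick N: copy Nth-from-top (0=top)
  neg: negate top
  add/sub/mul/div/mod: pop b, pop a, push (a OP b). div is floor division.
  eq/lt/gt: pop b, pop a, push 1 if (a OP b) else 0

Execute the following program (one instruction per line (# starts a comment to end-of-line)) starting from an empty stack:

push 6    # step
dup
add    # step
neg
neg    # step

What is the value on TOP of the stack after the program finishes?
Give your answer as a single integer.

Answer: 12

Derivation:
After 'push 6': [6]
After 'dup': [6, 6]
After 'add': [12]
After 'neg': [-12]
After 'neg': [12]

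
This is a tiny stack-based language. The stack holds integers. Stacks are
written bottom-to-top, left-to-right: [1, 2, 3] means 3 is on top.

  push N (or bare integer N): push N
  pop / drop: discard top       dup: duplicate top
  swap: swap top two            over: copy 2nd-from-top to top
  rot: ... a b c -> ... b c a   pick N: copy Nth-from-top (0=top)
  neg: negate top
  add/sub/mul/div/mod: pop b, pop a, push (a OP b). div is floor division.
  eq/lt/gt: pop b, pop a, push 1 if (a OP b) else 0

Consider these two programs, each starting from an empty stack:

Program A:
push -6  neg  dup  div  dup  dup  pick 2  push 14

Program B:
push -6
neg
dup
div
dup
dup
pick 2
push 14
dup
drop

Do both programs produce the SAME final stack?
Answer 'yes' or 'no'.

Program A trace:
  After 'push -6': [-6]
  After 'neg': [6]
  After 'dup': [6, 6]
  After 'div': [1]
  After 'dup': [1, 1]
  After 'dup': [1, 1, 1]
  After 'pick 2': [1, 1, 1, 1]
  After 'push 14': [1, 1, 1, 1, 14]
Program A final stack: [1, 1, 1, 1, 14]

Program B trace:
  After 'push -6': [-6]
  After 'neg': [6]
  After 'dup': [6, 6]
  After 'div': [1]
  After 'dup': [1, 1]
  After 'dup': [1, 1, 1]
  After 'pick 2': [1, 1, 1, 1]
  After 'push 14': [1, 1, 1, 1, 14]
  After 'dup': [1, 1, 1, 1, 14, 14]
  After 'drop': [1, 1, 1, 1, 14]
Program B final stack: [1, 1, 1, 1, 14]
Same: yes

Answer: yes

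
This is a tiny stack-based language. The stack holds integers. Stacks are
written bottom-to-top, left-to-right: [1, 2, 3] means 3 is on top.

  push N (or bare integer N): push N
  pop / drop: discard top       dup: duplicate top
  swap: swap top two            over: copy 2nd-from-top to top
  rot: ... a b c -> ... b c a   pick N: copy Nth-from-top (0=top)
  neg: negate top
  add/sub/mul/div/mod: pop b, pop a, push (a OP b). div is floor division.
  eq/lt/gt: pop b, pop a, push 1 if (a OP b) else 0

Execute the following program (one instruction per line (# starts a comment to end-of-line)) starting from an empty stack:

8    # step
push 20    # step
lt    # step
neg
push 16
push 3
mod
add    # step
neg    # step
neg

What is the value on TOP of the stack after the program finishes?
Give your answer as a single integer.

After 'push 8': [8]
After 'push 20': [8, 20]
After 'lt': [1]
After 'neg': [-1]
After 'push 16': [-1, 16]
After 'push 3': [-1, 16, 3]
After 'mod': [-1, 1]
After 'add': [0]
After 'neg': [0]
After 'neg': [0]

Answer: 0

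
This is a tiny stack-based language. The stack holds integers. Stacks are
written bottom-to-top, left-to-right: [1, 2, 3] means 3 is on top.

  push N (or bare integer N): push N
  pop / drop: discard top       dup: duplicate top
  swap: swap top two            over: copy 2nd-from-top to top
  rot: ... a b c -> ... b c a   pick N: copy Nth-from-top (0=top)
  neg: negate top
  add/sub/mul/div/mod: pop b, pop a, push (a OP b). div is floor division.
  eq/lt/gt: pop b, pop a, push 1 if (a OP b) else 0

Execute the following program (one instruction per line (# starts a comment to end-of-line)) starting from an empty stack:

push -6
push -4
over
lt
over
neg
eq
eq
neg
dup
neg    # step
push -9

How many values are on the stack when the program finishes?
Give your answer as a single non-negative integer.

Answer: 3

Derivation:
After 'push -6': stack = [-6] (depth 1)
After 'push -4': stack = [-6, -4] (depth 2)
After 'over': stack = [-6, -4, -6] (depth 3)
After 'lt': stack = [-6, 0] (depth 2)
After 'over': stack = [-6, 0, -6] (depth 3)
After 'neg': stack = [-6, 0, 6] (depth 3)
After 'eq': stack = [-6, 0] (depth 2)
After 'eq': stack = [0] (depth 1)
After 'neg': stack = [0] (depth 1)
After 'dup': stack = [0, 0] (depth 2)
After 'neg': stack = [0, 0] (depth 2)
After 'push -9': stack = [0, 0, -9] (depth 3)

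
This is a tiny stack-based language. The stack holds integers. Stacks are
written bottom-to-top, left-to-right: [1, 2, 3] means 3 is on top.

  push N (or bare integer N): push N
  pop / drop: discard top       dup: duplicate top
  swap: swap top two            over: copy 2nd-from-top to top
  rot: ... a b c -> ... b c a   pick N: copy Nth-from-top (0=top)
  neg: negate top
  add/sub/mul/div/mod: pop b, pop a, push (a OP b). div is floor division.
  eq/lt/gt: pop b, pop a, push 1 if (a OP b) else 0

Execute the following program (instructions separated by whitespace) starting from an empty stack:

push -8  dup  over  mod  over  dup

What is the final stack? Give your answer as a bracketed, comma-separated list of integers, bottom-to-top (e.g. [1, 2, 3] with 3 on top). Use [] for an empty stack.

After 'push -8': [-8]
After 'dup': [-8, -8]
After 'over': [-8, -8, -8]
After 'mod': [-8, 0]
After 'over': [-8, 0, -8]
After 'dup': [-8, 0, -8, -8]

Answer: [-8, 0, -8, -8]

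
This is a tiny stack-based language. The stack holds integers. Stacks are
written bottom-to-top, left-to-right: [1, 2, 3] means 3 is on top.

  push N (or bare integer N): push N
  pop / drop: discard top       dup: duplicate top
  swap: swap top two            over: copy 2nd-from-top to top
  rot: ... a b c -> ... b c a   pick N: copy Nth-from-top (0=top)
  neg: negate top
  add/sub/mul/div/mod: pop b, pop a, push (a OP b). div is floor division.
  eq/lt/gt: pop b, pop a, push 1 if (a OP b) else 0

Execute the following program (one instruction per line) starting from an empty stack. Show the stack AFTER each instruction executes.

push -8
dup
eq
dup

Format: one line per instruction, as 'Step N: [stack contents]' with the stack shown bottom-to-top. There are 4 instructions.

Step 1: [-8]
Step 2: [-8, -8]
Step 3: [1]
Step 4: [1, 1]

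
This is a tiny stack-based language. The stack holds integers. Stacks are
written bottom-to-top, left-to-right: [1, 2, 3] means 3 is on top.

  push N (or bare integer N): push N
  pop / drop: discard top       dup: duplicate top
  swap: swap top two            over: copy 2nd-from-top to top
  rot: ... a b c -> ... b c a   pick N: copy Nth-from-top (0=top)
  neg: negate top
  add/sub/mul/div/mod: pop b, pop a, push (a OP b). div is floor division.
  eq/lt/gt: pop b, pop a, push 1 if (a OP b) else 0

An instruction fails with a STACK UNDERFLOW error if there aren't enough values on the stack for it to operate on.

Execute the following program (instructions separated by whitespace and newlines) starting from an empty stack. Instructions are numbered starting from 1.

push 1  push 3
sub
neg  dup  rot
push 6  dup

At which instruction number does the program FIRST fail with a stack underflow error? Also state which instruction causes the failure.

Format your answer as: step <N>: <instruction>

Answer: step 6: rot

Derivation:
Step 1 ('push 1'): stack = [1], depth = 1
Step 2 ('push 3'): stack = [1, 3], depth = 2
Step 3 ('sub'): stack = [-2], depth = 1
Step 4 ('neg'): stack = [2], depth = 1
Step 5 ('dup'): stack = [2, 2], depth = 2
Step 6 ('rot'): needs 3 value(s) but depth is 2 — STACK UNDERFLOW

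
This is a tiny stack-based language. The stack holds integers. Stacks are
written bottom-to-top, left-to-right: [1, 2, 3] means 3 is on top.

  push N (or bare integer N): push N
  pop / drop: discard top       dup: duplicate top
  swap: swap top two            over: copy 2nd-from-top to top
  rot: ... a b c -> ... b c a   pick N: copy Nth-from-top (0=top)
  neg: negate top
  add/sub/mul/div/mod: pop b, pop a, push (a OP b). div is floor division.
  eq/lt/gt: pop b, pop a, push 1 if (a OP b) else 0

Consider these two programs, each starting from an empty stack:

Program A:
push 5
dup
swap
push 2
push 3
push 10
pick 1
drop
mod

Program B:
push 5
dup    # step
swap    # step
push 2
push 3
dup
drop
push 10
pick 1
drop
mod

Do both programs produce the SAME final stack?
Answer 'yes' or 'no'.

Program A trace:
  After 'push 5': [5]
  After 'dup': [5, 5]
  After 'swap': [5, 5]
  After 'push 2': [5, 5, 2]
  After 'push 3': [5, 5, 2, 3]
  After 'push 10': [5, 5, 2, 3, 10]
  After 'pick 1': [5, 5, 2, 3, 10, 3]
  After 'drop': [5, 5, 2, 3, 10]
  After 'mod': [5, 5, 2, 3]
Program A final stack: [5, 5, 2, 3]

Program B trace:
  After 'push 5': [5]
  After 'dup': [5, 5]
  After 'swap': [5, 5]
  After 'push 2': [5, 5, 2]
  After 'push 3': [5, 5, 2, 3]
  After 'dup': [5, 5, 2, 3, 3]
  After 'drop': [5, 5, 2, 3]
  After 'push 10': [5, 5, 2, 3, 10]
  After 'pick 1': [5, 5, 2, 3, 10, 3]
  After 'drop': [5, 5, 2, 3, 10]
  After 'mod': [5, 5, 2, 3]
Program B final stack: [5, 5, 2, 3]
Same: yes

Answer: yes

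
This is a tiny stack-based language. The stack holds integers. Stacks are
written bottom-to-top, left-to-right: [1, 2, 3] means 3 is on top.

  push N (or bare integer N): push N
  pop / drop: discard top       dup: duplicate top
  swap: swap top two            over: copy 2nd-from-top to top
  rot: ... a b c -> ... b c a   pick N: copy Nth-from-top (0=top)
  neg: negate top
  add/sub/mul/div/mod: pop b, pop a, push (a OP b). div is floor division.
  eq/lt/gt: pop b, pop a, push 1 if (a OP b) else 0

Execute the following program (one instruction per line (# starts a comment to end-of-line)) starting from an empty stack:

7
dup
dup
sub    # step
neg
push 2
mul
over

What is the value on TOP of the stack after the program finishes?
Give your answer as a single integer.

After 'push 7': [7]
After 'dup': [7, 7]
After 'dup': [7, 7, 7]
After 'sub': [7, 0]
After 'neg': [7, 0]
After 'push 2': [7, 0, 2]
After 'mul': [7, 0]
After 'over': [7, 0, 7]

Answer: 7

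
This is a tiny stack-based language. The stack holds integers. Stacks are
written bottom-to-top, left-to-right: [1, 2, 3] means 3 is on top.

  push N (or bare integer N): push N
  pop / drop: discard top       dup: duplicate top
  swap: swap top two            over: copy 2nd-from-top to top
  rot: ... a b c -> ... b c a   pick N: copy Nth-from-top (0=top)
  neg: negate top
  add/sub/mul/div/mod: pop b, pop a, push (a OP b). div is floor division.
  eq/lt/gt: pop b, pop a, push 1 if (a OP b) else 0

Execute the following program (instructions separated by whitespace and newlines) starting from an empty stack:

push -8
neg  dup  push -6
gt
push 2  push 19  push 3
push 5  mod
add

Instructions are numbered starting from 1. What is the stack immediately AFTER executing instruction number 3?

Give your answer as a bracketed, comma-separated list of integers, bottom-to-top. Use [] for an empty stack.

Step 1 ('push -8'): [-8]
Step 2 ('neg'): [8]
Step 3 ('dup'): [8, 8]

Answer: [8, 8]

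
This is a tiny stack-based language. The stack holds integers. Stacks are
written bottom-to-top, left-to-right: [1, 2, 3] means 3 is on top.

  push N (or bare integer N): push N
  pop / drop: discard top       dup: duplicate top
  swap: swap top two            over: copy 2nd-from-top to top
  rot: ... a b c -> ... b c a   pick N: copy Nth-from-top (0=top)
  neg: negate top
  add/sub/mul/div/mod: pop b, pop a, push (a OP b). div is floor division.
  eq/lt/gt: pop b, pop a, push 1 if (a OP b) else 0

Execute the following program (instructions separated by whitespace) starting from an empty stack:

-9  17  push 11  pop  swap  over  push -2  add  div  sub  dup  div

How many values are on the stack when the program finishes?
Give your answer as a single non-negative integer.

After 'push -9': stack = [-9] (depth 1)
After 'push 17': stack = [-9, 17] (depth 2)
After 'push 11': stack = [-9, 17, 11] (depth 3)
After 'pop': stack = [-9, 17] (depth 2)
After 'swap': stack = [17, -9] (depth 2)
After 'over': stack = [17, -9, 17] (depth 3)
After 'push -2': stack = [17, -9, 17, -2] (depth 4)
After 'add': stack = [17, -9, 15] (depth 3)
After 'div': stack = [17, -1] (depth 2)
After 'sub': stack = [18] (depth 1)
After 'dup': stack = [18, 18] (depth 2)
After 'div': stack = [1] (depth 1)

Answer: 1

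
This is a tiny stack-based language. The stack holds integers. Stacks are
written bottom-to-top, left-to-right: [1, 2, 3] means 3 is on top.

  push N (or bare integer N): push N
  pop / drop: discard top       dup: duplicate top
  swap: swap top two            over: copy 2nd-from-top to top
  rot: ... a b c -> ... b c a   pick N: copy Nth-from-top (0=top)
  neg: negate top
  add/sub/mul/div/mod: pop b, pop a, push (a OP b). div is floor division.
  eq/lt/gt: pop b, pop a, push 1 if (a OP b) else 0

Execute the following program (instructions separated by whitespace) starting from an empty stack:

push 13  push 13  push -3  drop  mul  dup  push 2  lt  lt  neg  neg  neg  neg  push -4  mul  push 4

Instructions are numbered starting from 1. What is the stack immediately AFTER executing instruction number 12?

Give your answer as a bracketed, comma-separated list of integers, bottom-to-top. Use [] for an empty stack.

Answer: [0]

Derivation:
Step 1 ('push 13'): [13]
Step 2 ('push 13'): [13, 13]
Step 3 ('push -3'): [13, 13, -3]
Step 4 ('drop'): [13, 13]
Step 5 ('mul'): [169]
Step 6 ('dup'): [169, 169]
Step 7 ('push 2'): [169, 169, 2]
Step 8 ('lt'): [169, 0]
Step 9 ('lt'): [0]
Step 10 ('neg'): [0]
Step 11 ('neg'): [0]
Step 12 ('neg'): [0]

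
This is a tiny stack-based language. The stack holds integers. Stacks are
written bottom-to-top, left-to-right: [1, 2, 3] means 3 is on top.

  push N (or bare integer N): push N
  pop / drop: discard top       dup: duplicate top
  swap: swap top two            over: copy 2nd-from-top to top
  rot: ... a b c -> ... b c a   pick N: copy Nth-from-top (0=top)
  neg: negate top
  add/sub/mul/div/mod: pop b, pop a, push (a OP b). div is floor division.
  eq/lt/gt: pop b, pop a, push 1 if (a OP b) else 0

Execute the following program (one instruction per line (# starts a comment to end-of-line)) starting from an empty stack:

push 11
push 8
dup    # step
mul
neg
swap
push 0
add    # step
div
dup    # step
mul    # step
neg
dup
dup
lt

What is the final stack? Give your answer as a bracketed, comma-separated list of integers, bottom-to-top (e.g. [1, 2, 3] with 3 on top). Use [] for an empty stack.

After 'push 11': [11]
After 'push 8': [11, 8]
After 'dup': [11, 8, 8]
After 'mul': [11, 64]
After 'neg': [11, -64]
After 'swap': [-64, 11]
After 'push 0': [-64, 11, 0]
After 'add': [-64, 11]
After 'div': [-6]
After 'dup': [-6, -6]
After 'mul': [36]
After 'neg': [-36]
After 'dup': [-36, -36]
After 'dup': [-36, -36, -36]
After 'lt': [-36, 0]

Answer: [-36, 0]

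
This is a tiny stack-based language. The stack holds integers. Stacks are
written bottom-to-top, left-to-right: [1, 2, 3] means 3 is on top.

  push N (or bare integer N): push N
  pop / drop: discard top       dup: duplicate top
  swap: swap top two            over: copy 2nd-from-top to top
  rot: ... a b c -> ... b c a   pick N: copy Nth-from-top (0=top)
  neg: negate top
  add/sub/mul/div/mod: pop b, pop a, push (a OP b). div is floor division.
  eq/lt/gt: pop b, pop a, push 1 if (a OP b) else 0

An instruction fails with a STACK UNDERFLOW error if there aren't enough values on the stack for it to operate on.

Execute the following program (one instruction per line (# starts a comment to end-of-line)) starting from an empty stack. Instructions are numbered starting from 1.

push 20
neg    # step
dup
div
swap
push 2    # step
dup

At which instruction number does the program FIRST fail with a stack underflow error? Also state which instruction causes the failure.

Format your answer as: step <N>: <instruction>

Step 1 ('push 20'): stack = [20], depth = 1
Step 2 ('neg'): stack = [-20], depth = 1
Step 3 ('dup'): stack = [-20, -20], depth = 2
Step 4 ('div'): stack = [1], depth = 1
Step 5 ('swap'): needs 2 value(s) but depth is 1 — STACK UNDERFLOW

Answer: step 5: swap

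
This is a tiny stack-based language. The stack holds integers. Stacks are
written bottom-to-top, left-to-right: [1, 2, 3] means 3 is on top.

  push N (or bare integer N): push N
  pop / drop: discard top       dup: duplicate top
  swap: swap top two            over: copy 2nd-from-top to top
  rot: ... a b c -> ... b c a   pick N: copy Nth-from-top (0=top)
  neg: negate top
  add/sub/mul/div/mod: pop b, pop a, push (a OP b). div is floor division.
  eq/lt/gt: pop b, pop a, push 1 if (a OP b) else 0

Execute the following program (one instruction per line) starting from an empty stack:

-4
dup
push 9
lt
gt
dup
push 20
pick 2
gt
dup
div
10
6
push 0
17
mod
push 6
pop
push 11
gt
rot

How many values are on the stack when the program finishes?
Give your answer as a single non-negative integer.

Answer: 6

Derivation:
After 'push -4': stack = [-4] (depth 1)
After 'dup': stack = [-4, -4] (depth 2)
After 'push 9': stack = [-4, -4, 9] (depth 3)
After 'lt': stack = [-4, 1] (depth 2)
After 'gt': stack = [0] (depth 1)
After 'dup': stack = [0, 0] (depth 2)
After 'push 20': stack = [0, 0, 20] (depth 3)
After 'pick 2': stack = [0, 0, 20, 0] (depth 4)
After 'gt': stack = [0, 0, 1] (depth 3)
After 'dup': stack = [0, 0, 1, 1] (depth 4)
  ...
After 'push 10': stack = [0, 0, 1, 10] (depth 4)
After 'push 6': stack = [0, 0, 1, 10, 6] (depth 5)
After 'push 0': stack = [0, 0, 1, 10, 6, 0] (depth 6)
After 'push 17': stack = [0, 0, 1, 10, 6, 0, 17] (depth 7)
After 'mod': stack = [0, 0, 1, 10, 6, 0] (depth 6)
After 'push 6': stack = [0, 0, 1, 10, 6, 0, 6] (depth 7)
After 'pop': stack = [0, 0, 1, 10, 6, 0] (depth 6)
After 'push 11': stack = [0, 0, 1, 10, 6, 0, 11] (depth 7)
After 'gt': stack = [0, 0, 1, 10, 6, 0] (depth 6)
After 'rot': stack = [0, 0, 1, 6, 0, 10] (depth 6)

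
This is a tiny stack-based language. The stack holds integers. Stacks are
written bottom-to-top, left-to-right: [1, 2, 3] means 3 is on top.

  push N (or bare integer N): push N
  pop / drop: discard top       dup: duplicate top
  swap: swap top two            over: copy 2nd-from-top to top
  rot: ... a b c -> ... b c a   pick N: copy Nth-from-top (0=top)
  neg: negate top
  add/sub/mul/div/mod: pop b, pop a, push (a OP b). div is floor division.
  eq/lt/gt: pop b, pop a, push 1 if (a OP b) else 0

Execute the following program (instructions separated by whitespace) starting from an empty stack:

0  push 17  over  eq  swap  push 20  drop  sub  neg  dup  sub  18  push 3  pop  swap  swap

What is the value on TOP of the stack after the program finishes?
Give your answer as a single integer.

Answer: 18

Derivation:
After 'push 0': [0]
After 'push 17': [0, 17]
After 'over': [0, 17, 0]
After 'eq': [0, 0]
After 'swap': [0, 0]
After 'push 20': [0, 0, 20]
After 'drop': [0, 0]
After 'sub': [0]
After 'neg': [0]
After 'dup': [0, 0]
After 'sub': [0]
After 'push 18': [0, 18]
After 'push 3': [0, 18, 3]
After 'pop': [0, 18]
After 'swap': [18, 0]
After 'swap': [0, 18]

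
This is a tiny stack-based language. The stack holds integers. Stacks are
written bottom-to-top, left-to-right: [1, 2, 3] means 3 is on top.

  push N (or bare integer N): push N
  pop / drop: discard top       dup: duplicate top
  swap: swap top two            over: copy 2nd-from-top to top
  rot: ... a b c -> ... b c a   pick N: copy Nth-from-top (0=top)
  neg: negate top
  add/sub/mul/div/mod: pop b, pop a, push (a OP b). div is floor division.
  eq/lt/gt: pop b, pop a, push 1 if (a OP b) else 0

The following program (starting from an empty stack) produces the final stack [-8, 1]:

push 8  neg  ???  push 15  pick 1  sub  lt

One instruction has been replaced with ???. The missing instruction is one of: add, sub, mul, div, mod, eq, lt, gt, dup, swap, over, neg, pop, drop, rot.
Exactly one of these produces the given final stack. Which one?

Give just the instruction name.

Answer: dup

Derivation:
Stack before ???: [-8]
Stack after ???:  [-8, -8]
The instruction that transforms [-8] -> [-8, -8] is: dup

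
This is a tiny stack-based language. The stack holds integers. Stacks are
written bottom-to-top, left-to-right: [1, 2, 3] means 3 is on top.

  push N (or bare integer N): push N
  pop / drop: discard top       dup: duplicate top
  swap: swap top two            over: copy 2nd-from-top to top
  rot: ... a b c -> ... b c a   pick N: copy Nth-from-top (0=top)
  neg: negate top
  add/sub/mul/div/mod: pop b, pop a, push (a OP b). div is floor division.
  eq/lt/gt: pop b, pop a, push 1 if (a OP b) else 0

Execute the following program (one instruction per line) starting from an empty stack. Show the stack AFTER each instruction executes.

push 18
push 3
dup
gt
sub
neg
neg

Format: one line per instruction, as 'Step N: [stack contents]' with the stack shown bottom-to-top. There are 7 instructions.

Step 1: [18]
Step 2: [18, 3]
Step 3: [18, 3, 3]
Step 4: [18, 0]
Step 5: [18]
Step 6: [-18]
Step 7: [18]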